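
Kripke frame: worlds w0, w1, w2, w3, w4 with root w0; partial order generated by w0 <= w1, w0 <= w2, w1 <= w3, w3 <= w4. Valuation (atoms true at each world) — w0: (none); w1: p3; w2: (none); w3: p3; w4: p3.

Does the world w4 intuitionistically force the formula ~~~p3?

No

w4 ||-/- ~~~p3 since w4 is accessible from w4 and w4 ||- ~~p3.
w4 ||- ~~p3: no world accessible from w4 forces ~p3.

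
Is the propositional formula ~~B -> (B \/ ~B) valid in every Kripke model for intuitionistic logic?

This is a variant of double-negation elimination (deriving excluded middle from double negation), which is not intuitionistically valid.
A Kripke countermodel: worlds 0, 1; order generated by 0 <= 1; atoms true at each world — 0:{}; 1:{B}.
0 ||-/- ~~B -> (B \/ ~B): already at 0 itself, 0 ||- ~~B but 0 ||-/- B \/ ~B.
0 ||-/- B \/ ~B: neither disjunct is forced at 0.
0 lacks atom B, so 0 ||-/- B.
So the root 0 does not force the formula.

No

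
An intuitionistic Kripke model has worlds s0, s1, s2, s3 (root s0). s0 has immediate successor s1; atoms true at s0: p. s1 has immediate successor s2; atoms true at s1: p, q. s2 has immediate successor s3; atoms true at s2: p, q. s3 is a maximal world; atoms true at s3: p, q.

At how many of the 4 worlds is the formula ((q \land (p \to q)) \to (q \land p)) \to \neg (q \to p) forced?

s0: does not force it — s0 \nVdash ((q \land (p \to q)) \to (q \land p)) \to \neg (q \to p): already at s0 itself, s0 \Vdash (q \land (p \to q)) \to (q \land p) but s0 \nVdash \neg (q \to p).
s1: does not force it.
s2: does not force it.
s3: does not force it.
Worlds forcing the formula: { }.

0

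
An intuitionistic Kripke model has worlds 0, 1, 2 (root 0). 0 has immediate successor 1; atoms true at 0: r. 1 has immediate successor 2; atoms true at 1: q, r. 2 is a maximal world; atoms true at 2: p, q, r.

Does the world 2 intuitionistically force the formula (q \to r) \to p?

Yes

2 \Vdash (q \to r) \to p: every world accessible from 2 that forces q \to r (namely 2) also forces p.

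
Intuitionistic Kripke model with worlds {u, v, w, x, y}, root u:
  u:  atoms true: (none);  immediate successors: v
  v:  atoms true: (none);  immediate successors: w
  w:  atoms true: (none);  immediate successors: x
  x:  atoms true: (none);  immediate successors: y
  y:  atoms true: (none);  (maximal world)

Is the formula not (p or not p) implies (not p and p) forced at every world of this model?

u forces not (p or not p) implies (not p and p) vacuously: no world accessible from u forces the antecedent not (p or not p).
Since the root u forces not (p or not p) implies (not p and p) and forcing is persistent (monotone upward), every world forces it.

Yes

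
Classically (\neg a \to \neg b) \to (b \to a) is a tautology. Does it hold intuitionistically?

This is the converse of contraposition, which is not intuitionistically valid.
A Kripke countermodel: worlds s0, s1; order generated by s0 \le s1; atoms true at each world — s0:{b}; s1:{a,b}.
s0 \nVdash (\neg a \to \neg b) \to (b \to a): already at s0 itself, s0 \Vdash \neg a \to \neg b but s0 \nVdash b \to a.
s0 \nVdash b \to a: already at s0 itself, s0 \Vdash b but s0 \nVdash a.
s0 lacks atom a, so s0 \nVdash a.
So the root s0 does not force the formula.

No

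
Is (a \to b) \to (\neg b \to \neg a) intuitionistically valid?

This is the forward direction of contraposition, which is intuitionistically derivable.
Assume a \to b and \neg b. If a held then b would follow, contradicting \neg b; so \neg a.

Yes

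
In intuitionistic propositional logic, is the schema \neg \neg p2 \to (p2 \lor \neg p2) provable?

No

This is a variant of double-negation elimination (deriving excluded middle from double negation), which is not intuitionistically valid.
A Kripke countermodel: worlds s0, s1; order generated by s0 \le s1; atoms true at each world — s0:{}; s1:{p2}.
s0 \nVdash \neg \neg p2 \to (p2 \lor \neg p2): already at s0 itself, s0 \Vdash \neg \neg p2 but s0 \nVdash p2 \lor \neg p2.
s0 \nVdash p2 \lor \neg p2: neither disjunct is forced at s0.
s0 lacks atom p2, so s0 \nVdash p2.
So the root s0 does not force the formula.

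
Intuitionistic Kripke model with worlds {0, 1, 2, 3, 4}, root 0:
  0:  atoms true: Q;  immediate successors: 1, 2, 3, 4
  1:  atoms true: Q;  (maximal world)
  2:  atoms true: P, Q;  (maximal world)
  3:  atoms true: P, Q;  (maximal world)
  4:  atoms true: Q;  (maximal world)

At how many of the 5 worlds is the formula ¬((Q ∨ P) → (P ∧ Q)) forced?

0: does not force it — 0 ⊮ ¬((Q ∨ P) → (P ∧ Q)) since 2 is accessible from 0 and 2 ⊩ (Q ∨ P) → (P ∧ Q).
1: forces it.
2: does not force it — 2 ⊮ ¬((Q ∨ P) → (P ∧ Q)) since 2 is accessible from 2 and 2 ⊩ (Q ∨ P) → (P ∧ Q).
3: does not force it.
4: forces it.
Worlds forcing the formula: {1, 4}.

2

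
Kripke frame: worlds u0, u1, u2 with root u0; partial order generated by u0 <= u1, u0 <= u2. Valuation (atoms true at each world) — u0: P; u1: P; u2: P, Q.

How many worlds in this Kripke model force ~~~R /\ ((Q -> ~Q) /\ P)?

1

u0: does not force it — u0 ||-/- ~~~R /\ ((Q -> ~Q) /\ P) since u0 fails (Q -> ~Q) /\ P.
u1: forces it.
u2: does not force it — u2 ||-/- ~~~R /\ ((Q -> ~Q) /\ P) since u2 fails (Q -> ~Q) /\ P.
Worlds forcing the formula: {u1}.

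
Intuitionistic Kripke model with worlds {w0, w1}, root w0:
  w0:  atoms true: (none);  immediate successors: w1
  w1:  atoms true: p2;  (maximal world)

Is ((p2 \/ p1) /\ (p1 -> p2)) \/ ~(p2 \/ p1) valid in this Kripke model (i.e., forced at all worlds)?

No

Not every world: w0 ||-/- ((p2 \/ p1) /\ (p1 -> p2)) \/ ~(p2 \/ p1).
w0 ||-/- ((p2 \/ p1) /\ (p1 -> p2)) \/ ~(p2 \/ p1): neither disjunct is forced at w0.
w0 ||-/- (p2 \/ p1) /\ (p1 -> p2) since w0 fails p2 \/ p1.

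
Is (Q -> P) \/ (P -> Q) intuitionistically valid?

This is the Gödel–Dummett linearity axiom, which is not intuitionistically valid.
A Kripke countermodel: worlds a, b, c; order generated by a <= b, a <= c; atoms true at each world — a:{}; b:{Q}; c:{P}.
a ||-/- (Q -> P) \/ (P -> Q): neither disjunct is forced at a.
a ||-/- Q -> P: at the accessible world b, b ||- Q but b ||-/- P.
b lacks atom P, so b ||-/- P.
So the root a does not force the formula.

No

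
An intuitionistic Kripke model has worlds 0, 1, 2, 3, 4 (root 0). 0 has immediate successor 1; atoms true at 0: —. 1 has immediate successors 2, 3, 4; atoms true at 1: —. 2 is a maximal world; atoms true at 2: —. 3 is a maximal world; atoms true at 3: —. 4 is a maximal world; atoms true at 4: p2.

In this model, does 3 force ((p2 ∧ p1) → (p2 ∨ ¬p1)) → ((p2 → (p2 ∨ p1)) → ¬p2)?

3 ⊩ ((p2 ∧ p1) → (p2 ∨ ¬p1)) → ((p2 → (p2 ∨ p1)) → ¬p2): every world accessible from 3 that forces (p2 ∧ p1) → (p2 ∨ ¬p1) (namely 3) also forces (p2 → (p2 ∨ p1)) → ¬p2.

Yes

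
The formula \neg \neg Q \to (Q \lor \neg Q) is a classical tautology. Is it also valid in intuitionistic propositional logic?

This is a variant of double-negation elimination (deriving excluded middle from double negation), which is not intuitionistically valid.
A Kripke countermodel: worlds u, v; order generated by u \le v; atoms true at each world — u:{}; v:{Q}.
u \nVdash \neg \neg Q \to (Q \lor \neg Q): already at u itself, u \Vdash \neg \neg Q but u \nVdash Q \lor \neg Q.
u \nVdash Q \lor \neg Q: neither disjunct is forced at u.
u lacks atom Q, so u \nVdash Q.
So the root u does not force the formula.

No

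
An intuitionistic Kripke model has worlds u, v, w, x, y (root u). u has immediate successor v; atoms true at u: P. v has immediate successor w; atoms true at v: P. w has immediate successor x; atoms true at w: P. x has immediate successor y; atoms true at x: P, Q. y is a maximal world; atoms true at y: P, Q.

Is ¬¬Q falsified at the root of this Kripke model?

u ⊩ ¬¬Q: no world accessible from u forces ¬Q.
So the root u forces ¬¬Q; the model is not a countermodel.

No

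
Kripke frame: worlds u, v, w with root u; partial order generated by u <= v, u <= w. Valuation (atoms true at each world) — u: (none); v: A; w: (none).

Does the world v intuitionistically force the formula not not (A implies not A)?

v does not force not not (A implies not A) since v is accessible from v and v forces not (A implies not A).
v forces not (A implies not A): no world accessible from v forces A implies not A.

No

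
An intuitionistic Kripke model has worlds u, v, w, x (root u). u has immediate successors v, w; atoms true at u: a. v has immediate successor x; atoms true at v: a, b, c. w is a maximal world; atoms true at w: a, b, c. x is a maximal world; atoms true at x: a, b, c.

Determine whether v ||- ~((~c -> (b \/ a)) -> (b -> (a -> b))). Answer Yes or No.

No

v ||-/- ~((~c -> (b \/ a)) -> (b -> (a -> b))) since v is accessible from v and v ||- (~c -> (b \/ a)) -> (b -> (a -> b)).
v ||- (~c -> (b \/ a)) -> (b -> (a -> b)): every world accessible from v that forces ~c -> (b \/ a) (namely v, x) also forces b -> (a -> b).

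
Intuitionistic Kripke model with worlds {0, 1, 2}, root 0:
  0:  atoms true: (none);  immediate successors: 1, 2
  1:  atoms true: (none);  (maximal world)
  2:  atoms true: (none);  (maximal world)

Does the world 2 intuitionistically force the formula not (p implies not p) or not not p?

No

2 does not force not (p implies not p) or not not p: neither disjunct is forced at 2.
2 does not force not (p implies not p) since 2 is accessible from 2 and 2 forces p implies not p.
2 forces p implies not p vacuously: no world accessible from 2 forces the antecedent p.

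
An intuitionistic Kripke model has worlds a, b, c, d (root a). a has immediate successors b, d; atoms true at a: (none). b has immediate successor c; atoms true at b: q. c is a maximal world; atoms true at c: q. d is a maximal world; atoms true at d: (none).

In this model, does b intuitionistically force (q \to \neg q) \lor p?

No

b \nVdash (q \to \neg q) \lor p: neither disjunct is forced at b.
b \nVdash q \to \neg q: already at b itself, b \Vdash q but b \nVdash \neg q.
b \nVdash \neg q since b is accessible from b and b \Vdash q.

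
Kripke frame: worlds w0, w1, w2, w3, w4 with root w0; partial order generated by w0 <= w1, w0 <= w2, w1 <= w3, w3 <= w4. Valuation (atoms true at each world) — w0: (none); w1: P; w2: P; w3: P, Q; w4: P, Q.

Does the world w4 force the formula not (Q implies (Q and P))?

w4 does not force not (Q implies (Q and P)) since w4 is accessible from w4 and w4 forces Q implies (Q and P).
w4 forces Q implies (Q and P): every world accessible from w4 that forces Q (namely w4) also forces Q and P.

No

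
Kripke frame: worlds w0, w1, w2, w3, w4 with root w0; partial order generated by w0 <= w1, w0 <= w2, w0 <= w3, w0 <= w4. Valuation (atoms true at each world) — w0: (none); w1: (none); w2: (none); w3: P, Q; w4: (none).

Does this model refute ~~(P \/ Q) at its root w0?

Yes

w0 ||-/- ~~(P \/ Q) since w1 is accessible from w0 and w1 ||- ~(P \/ Q).
w1 ||- ~(P \/ Q): no world accessible from w1 forces P \/ Q.
So the root w0 does not force ~~(P \/ Q); the model is a countermodel.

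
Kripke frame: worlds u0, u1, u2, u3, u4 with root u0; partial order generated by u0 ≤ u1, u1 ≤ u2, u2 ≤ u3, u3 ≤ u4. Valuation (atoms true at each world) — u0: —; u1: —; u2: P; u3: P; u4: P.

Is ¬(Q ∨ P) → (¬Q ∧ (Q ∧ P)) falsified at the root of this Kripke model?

No

u0 ⊩ ¬(Q ∨ P) → (¬Q ∧ (Q ∧ P)) vacuously: no world accessible from u0 forces the antecedent ¬(Q ∨ P).
So the root u0 forces ¬(Q ∨ P) → (¬Q ∧ (Q ∧ P)); the model is not a countermodel.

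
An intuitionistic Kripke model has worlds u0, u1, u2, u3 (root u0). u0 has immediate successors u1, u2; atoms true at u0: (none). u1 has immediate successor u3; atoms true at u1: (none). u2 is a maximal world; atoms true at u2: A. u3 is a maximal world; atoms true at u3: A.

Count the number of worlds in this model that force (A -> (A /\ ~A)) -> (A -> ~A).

4

u0: forces it.
u1: forces it.
u2: forces it.
u3: forces it.
Worlds forcing the formula: {u0, u1, u2, u3}.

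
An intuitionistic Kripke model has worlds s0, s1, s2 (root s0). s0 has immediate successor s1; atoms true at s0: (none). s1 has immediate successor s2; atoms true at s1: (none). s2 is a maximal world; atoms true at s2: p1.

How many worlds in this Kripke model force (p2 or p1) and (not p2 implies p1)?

1

s0: does not force it — s0 does not force (p2 or p1) and (not p2 implies p1) since s0 fails p2 or p1.
s1: does not force it.
s2: forces it.
Worlds forcing the formula: {s2}.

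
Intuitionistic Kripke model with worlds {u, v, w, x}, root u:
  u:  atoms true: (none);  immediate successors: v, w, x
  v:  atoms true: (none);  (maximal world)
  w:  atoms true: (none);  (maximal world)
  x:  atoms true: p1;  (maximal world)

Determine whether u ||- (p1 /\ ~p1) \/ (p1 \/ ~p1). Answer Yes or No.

u ||-/- (p1 /\ ~p1) \/ (p1 \/ ~p1): neither disjunct is forced at u.
u ||-/- p1 /\ ~p1 since u fails p1.

No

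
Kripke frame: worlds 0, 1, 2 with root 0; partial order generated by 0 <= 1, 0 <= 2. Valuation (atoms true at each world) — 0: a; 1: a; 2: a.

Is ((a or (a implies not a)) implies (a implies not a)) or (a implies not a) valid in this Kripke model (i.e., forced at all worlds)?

No

Not every world: 0 does not force ((a or (a implies not a)) implies (a implies not a)) or (a implies not a).
0 does not force ((a or (a implies not a)) implies (a implies not a)) or (a implies not a): neither disjunct is forced at 0.
0 does not force (a or (a implies not a)) implies (a implies not a): already at 0 itself, 0 forces a or (a implies not a) but 0 does not force a implies not a.
0 does not force a implies not a: already at 0 itself, 0 forces a but 0 does not force not a.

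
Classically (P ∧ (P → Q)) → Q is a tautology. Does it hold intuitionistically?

This is modus ponens in implicational form, which is intuitionistically derivable.
If a world forces P and P → Q, then applying the implication at that world (which is accessible from itself) gives Q.

Yes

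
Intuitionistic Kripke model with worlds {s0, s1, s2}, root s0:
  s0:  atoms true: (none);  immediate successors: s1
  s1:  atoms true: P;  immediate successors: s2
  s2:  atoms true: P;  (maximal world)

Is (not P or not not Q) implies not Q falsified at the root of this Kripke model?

s0 forces (not P or not not Q) implies not Q vacuously: no world accessible from s0 forces the antecedent not P or not not Q.
So the root s0 forces (not P or not not Q) implies not Q; the model is not a countermodel.

No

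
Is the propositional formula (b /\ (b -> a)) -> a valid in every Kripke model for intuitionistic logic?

Yes

This is modus ponens in implicational form, which is intuitionistically derivable.
If a world forces b and b -> a, then applying the implication at that world (which is accessible from itself) gives a.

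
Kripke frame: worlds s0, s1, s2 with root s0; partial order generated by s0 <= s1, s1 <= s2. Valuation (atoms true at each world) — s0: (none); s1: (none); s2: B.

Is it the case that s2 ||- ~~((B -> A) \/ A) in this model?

s2 ||-/- ~~((B -> A) \/ A) since s2 is accessible from s2 and s2 ||- ~((B -> A) \/ A).
s2 ||- ~((B -> A) \/ A): no world accessible from s2 forces (B -> A) \/ A.

No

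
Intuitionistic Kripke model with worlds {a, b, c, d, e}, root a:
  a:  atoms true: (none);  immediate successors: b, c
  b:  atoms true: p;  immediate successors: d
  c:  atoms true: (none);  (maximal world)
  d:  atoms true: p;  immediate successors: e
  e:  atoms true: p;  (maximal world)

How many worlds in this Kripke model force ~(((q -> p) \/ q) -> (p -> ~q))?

0

a: does not force it — a ||-/- ~(((q -> p) \/ q) -> (p -> ~q)) since a is accessible from a and a ||- ((q -> p) \/ q) -> (p -> ~q).
b: does not force it — b ||-/- ~(((q -> p) \/ q) -> (p -> ~q)) since b is accessible from b and b ||- ((q -> p) \/ q) -> (p -> ~q).
c: does not force it.
d: does not force it.
e: does not force it.
Worlds forcing the formula: { }.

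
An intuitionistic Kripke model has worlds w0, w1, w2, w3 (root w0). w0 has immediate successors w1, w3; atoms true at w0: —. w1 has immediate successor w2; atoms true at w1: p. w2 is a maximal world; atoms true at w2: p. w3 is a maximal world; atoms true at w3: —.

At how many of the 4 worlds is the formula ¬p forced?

1

w0: does not force it — w0 ⊮ ¬p since w1 is accessible from w0 and w1 ⊩ p.
w1: does not force it — w1 ⊮ ¬p since w1 is accessible from w1 and w1 ⊩ p.
w2: does not force it.
w3: forces it.
Worlds forcing the formula: {w3}.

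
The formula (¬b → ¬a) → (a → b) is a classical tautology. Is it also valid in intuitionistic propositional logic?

No

This is the converse of contraposition, which is not intuitionistically valid.
A Kripke countermodel: worlds u, v; order generated by u ≤ v; atoms true at each world — u:{a}; v:{a,b}.
u ⊮ (¬b → ¬a) → (a → b): already at u itself, u ⊩ ¬b → ¬a but u ⊮ a → b.
u ⊮ a → b: already at u itself, u ⊩ a but u ⊮ b.
u lacks atom b, so u ⊮ b.
So the root u does not force the formula.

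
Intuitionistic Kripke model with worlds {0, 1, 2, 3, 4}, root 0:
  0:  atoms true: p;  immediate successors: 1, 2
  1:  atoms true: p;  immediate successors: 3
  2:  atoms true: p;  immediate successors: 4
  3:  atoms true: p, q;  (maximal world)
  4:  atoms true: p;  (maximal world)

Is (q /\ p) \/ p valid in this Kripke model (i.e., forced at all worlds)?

0 ||- (q /\ p) \/ p via the disjunct p.
Since the root 0 forces (q /\ p) \/ p and forcing is persistent (monotone upward), every world forces it.

Yes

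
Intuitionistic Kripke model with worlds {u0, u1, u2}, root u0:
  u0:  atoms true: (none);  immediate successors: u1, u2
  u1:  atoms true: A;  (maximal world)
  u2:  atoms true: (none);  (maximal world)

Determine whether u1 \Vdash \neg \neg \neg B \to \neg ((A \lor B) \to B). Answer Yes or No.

Yes

u1 \Vdash \neg \neg \neg B \to \neg ((A \lor B) \to B): every world accessible from u1 that forces \neg \neg \neg B (namely u1) also forces \neg ((A \lor B) \to B).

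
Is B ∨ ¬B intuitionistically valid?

This is the law of excluded middle, which is not intuitionistically valid.
A Kripke countermodel: worlds w0, w1; order generated by w0 ≤ w1; atoms true at each world — w0:{}; w1:{B}.
w0 ⊮ B ∨ ¬B: neither disjunct is forced at w0.
w0 lacks atom B, so w0 ⊮ B.
So the root w0 does not force the formula.

No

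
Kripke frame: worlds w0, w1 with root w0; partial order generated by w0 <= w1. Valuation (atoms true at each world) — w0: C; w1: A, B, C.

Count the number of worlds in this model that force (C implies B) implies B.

w0: forces it.
w1: forces it.
Worlds forcing the formula: {w0, w1}.

2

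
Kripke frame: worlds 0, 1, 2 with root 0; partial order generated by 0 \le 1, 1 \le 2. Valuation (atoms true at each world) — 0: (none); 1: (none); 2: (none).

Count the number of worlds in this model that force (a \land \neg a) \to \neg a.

3

0: forces it.
1: forces it.
2: forces it.
Worlds forcing the formula: {0, 1, 2}.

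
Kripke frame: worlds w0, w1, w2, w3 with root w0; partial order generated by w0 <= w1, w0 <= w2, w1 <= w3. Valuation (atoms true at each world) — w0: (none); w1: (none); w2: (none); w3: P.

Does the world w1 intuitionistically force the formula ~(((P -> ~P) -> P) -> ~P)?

w1 ||- ~(((P -> ~P) -> P) -> ~P): no world accessible from w1 forces ((P -> ~P) -> P) -> ~P.

Yes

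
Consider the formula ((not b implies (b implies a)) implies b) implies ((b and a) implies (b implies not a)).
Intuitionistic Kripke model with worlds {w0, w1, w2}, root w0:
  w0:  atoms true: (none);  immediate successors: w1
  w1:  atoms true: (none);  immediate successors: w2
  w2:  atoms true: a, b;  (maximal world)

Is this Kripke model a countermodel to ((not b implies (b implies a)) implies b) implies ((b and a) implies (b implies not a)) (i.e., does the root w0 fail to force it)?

Yes

w0 does not force ((not b implies (b implies a)) implies b) implies ((b and a) implies (b implies not a)): at the accessible world w2, w2 forces (not b implies (b implies a)) implies b but w2 does not force (b and a) implies (b implies not a).
w2 does not force (b and a) implies (b implies not a): already at w2 itself, w2 forces b and a but w2 does not force b implies not a.
w2 does not force b implies not a: already at w2 itself, w2 forces b but w2 does not force not a.
So the root w0 does not force ((not b implies (b implies a)) implies b) implies ((b and a) implies (b implies not a)); the model is a countermodel.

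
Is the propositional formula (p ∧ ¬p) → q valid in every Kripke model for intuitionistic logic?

Yes

This is an instance of ex falso quodlibet, which is intuitionistically derivable.
No world can force both p and ¬p, so the antecedent p ∧ ¬p is never forced and the implication holds vacuously at every world.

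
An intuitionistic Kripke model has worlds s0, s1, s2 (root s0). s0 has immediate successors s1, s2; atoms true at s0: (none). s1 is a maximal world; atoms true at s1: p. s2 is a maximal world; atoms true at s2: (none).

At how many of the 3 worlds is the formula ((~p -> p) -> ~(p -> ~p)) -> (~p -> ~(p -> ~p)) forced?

s0: does not force it — s0 ||-/- ((~p -> p) -> ~(p -> ~p)) -> (~p -> ~(p -> ~p)): already at s0 itself, s0 ||- (~p -> p) -> ~(p -> ~p) but s0 ||-/- ~p -> ~(p -> ~p).
s1: forces it.
s2: does not force it.
Worlds forcing the formula: {s1}.

1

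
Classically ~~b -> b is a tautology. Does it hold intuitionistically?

This is double-negation elimination, which is not intuitionistically valid.
A Kripke countermodel: worlds u0, u1; order generated by u0 <= u1; atoms true at each world — u0:{}; u1:{b}.
u0 ||-/- ~~b -> b: already at u0 itself, u0 ||- ~~b but u0 ||-/- b.
u0 lacks atom b, so u0 ||-/- b.
So the root u0 does not force the formula.

No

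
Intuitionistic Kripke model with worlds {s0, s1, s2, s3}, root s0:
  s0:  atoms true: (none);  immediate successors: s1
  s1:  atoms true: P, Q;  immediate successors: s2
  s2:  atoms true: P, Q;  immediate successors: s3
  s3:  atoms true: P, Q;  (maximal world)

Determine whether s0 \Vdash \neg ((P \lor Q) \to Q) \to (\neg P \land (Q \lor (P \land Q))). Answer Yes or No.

s0 \Vdash \neg ((P \lor Q) \to Q) \to (\neg P \land (Q \lor (P \land Q))) vacuously: no world accessible from s0 forces the antecedent \neg ((P \lor Q) \to Q).

Yes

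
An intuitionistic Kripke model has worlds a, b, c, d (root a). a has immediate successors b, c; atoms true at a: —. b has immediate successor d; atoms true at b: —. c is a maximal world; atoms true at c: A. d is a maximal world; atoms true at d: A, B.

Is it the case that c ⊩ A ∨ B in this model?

c ⊩ A ∨ B via the disjunct A.

Yes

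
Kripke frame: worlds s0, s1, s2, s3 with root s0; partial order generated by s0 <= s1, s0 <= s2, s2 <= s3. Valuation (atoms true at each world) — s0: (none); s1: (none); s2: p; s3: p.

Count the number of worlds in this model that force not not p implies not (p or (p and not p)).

s0: does not force it — s0 does not force not not p implies not (p or (p and not p)): at the accessible world s2, s2 forces not not p but s2 does not force not (p or (p and not p)).
s1: forces it.
s2: does not force it — s2 does not force not not p implies not (p or (p and not p)): already at s2 itself, s2 forces not not p but s2 does not force not (p or (p and not p)).
s3: does not force it — s3 does not force not not p implies not (p or (p and not p)): already at s3 itself, s3 forces not not p but s3 does not force not (p or (p and not p)).
Worlds forcing the formula: {s1}.

1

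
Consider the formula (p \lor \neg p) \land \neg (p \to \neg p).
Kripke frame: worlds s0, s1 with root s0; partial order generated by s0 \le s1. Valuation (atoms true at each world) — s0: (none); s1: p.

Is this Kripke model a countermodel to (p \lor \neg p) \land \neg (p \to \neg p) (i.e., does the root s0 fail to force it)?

s0 \nVdash (p \lor \neg p) \land \neg (p \to \neg p) since s0 fails p \lor \neg p.
So the root s0 does not force (p \lor \neg p) \land \neg (p \to \neg p); the model is a countermodel.

Yes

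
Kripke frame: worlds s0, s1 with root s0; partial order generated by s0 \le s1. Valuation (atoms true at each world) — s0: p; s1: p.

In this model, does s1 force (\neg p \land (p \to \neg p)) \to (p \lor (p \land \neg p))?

s1 \Vdash (\neg p \land (p \to \neg p)) \to (p \lor (p \land \neg p)) vacuously: no world accessible from s1 forces the antecedent \neg p \land (p \to \neg p).

Yes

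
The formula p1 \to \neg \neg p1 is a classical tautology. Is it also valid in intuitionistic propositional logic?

Yes

This is double-negation introduction, which is intuitionistically derivable.
If a world forces p1 then every accessible world forces p1 (persistence), so none forces \neg p1; hence \neg \neg p1.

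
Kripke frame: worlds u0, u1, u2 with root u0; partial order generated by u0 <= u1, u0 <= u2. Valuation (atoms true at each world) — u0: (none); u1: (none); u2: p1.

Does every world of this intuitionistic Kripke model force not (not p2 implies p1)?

Not every world: u0 does not force not (not p2 implies p1).
u0 does not force not (not p2 implies p1) since u2 is accessible from u0 and u2 forces not p2 implies p1.
u2 forces not p2 implies p1: every world accessible from u2 that forces not p2 (namely u2) also forces p1.

No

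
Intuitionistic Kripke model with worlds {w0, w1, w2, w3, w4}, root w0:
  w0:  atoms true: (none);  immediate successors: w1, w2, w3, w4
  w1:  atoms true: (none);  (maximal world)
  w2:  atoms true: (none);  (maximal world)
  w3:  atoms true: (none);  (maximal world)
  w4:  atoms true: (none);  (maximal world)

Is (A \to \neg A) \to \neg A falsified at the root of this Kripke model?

w0 \Vdash (A \to \neg A) \to \neg A: every world accessible from w0 that forces A \to \neg A (namely w0, w1, w2, w3, w4) also forces \neg A.
So the root w0 forces (A \to \neg A) \to \neg A; the model is not a countermodel.

No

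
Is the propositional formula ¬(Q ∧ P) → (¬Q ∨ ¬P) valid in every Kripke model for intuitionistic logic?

No

This is the constructively invalid direction of De Morgan's law for conjunction, which is not intuitionistically valid.
A Kripke countermodel: worlds u0, u1, u2; order generated by u0 ≤ u1, u0 ≤ u2; atoms true at each world — u0:{}; u1:{Q}; u2:{P}.
u0 ⊮ ¬(Q ∧ P) → (¬Q ∨ ¬P): already at u0 itself, u0 ⊩ ¬(Q ∧ P) but u0 ⊮ ¬Q ∨ ¬P.
u0 ⊮ ¬Q ∨ ¬P: neither disjunct is forced at u0.
u0 ⊮ ¬Q since u1 is accessible from u0 and u1 ⊩ Q.
So the root u0 does not force the formula.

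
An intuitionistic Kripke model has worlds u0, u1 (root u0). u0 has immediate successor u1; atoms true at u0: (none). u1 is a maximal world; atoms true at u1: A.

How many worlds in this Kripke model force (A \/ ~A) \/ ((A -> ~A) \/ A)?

1

u0: does not force it — u0 ||-/- (A \/ ~A) \/ ((A -> ~A) \/ A): neither disjunct is forced at u0.
u1: forces it.
Worlds forcing the formula: {u1}.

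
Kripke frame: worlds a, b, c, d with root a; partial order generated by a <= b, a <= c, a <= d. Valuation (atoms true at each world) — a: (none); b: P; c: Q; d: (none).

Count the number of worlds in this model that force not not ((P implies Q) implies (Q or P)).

a: does not force it — a does not force not not ((P implies Q) implies (Q or P)) since d is accessible from a and d forces not ((P implies Q) implies (Q or P)).
b: forces it.
c: forces it.
d: does not force it — d does not force not not ((P implies Q) implies (Q or P)) since d is accessible from d and d forces not ((P implies Q) implies (Q or P)).
Worlds forcing the formula: {b, c}.

2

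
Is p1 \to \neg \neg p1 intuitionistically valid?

This is double-negation introduction, which is intuitionistically derivable.
If a world forces p1 then every accessible world forces p1 (persistence), so none forces \neg p1; hence \neg \neg p1.

Yes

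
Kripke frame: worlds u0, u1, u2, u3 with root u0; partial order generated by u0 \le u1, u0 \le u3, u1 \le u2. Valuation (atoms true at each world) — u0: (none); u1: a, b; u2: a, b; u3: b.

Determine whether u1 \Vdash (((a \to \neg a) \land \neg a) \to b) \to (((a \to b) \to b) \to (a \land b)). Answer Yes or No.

Yes

u1 \Vdash (((a \to \neg a) \land \neg a) \to b) \to (((a \to b) \to b) \to (a \land b)): every world accessible from u1 that forces ((a \to \neg a) \land \neg a) \to b (namely u1, u2) also forces ((a \to b) \to b) \to (a \land b).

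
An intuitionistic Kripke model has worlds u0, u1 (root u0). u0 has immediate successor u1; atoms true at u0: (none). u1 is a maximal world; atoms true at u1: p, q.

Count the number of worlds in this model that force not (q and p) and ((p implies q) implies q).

0

u0: does not force it — u0 does not force not (q and p) and ((p implies q) implies q) since u0 fails not (q and p).
u1: does not force it.
Worlds forcing the formula: { }.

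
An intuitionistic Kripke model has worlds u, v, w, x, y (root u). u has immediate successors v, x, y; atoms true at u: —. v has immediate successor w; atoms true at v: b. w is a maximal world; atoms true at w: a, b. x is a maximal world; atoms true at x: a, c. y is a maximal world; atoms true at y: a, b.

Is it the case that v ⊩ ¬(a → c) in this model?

v ⊩ ¬(a → c): no world accessible from v forces a → c.

Yes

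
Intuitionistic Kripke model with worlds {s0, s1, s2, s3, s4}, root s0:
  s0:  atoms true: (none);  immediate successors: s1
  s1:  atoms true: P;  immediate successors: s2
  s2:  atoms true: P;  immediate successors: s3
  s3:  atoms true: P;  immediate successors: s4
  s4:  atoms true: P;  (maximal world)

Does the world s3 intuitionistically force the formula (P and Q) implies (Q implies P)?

s3 forces (P and Q) implies (Q implies P) vacuously: no world accessible from s3 forces the antecedent P and Q.

Yes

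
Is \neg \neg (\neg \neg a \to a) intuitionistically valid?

Yes

This is the double negation of double-negation elimination, which is intuitionistically derivable.
By Glivenko's theorem the double negation of any classical propositional tautology is intuitionistically provable; \neg \neg a \to a is classically a tautology.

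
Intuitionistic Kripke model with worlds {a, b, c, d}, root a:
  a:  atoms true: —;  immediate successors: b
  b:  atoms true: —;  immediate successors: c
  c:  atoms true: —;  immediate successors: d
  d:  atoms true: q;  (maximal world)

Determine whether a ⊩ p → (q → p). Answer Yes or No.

a ⊩ p → (q → p) vacuously: no world accessible from a forces the antecedent p.

Yes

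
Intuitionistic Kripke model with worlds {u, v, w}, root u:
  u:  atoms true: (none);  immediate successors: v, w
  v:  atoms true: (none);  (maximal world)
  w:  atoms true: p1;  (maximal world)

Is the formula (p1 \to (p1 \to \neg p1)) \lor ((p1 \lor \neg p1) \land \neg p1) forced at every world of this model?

Not every world: u \nVdash (p1 \to (p1 \to \neg p1)) \lor ((p1 \lor \neg p1) \land \neg p1).
u \nVdash (p1 \to (p1 \to \neg p1)) \lor ((p1 \lor \neg p1) \land \neg p1): neither disjunct is forced at u.
u \nVdash p1 \to (p1 \to \neg p1): at the accessible world w, w \Vdash p1 but w \nVdash p1 \to \neg p1.
w \nVdash p1 \to \neg p1: already at w itself, w \Vdash p1 but w \nVdash \neg p1.
w \nVdash \neg p1 since w is accessible from w and w \Vdash p1.

No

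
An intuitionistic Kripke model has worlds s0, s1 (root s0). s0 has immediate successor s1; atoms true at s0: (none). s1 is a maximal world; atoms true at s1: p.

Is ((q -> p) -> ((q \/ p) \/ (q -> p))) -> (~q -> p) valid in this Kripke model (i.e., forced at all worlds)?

Not every world: s0 ||-/- ((q -> p) -> ((q \/ p) \/ (q -> p))) -> (~q -> p).
s0 ||-/- ((q -> p) -> ((q \/ p) \/ (q -> p))) -> (~q -> p): already at s0 itself, s0 ||- (q -> p) -> ((q \/ p) \/ (q -> p)) but s0 ||-/- ~q -> p.
s0 ||-/- ~q -> p: already at s0 itself, s0 ||- ~q but s0 ||-/- p.

No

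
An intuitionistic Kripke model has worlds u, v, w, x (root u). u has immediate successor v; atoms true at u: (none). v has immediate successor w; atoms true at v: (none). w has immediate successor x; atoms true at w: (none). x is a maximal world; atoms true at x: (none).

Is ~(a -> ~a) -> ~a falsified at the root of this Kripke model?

u ||- ~(a -> ~a) -> ~a vacuously: no world accessible from u forces the antecedent ~(a -> ~a).
So the root u forces ~(a -> ~a) -> ~a; the model is not a countermodel.

No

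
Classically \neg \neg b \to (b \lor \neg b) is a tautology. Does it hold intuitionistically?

No

This is a variant of double-negation elimination (deriving excluded middle from double negation), which is not intuitionistically valid.
A Kripke countermodel: worlds 0, 1; order generated by 0 \le 1; atoms true at each world — 0:{}; 1:{b}.
0 \nVdash \neg \neg b \to (b \lor \neg b): already at 0 itself, 0 \Vdash \neg \neg b but 0 \nVdash b \lor \neg b.
0 \nVdash b \lor \neg b: neither disjunct is forced at 0.
0 lacks atom b, so 0 \nVdash b.
So the root 0 does not force the formula.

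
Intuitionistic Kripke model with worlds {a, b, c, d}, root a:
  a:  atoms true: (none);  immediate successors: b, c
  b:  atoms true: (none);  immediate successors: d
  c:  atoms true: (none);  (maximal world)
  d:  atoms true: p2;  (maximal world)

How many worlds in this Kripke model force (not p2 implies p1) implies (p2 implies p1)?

a: does not force it — a does not force (not p2 implies p1) implies (p2 implies p1): at the accessible world b, b forces not p2 implies p1 but b does not force p2 implies p1.
b: does not force it — b does not force (not p2 implies p1) implies (p2 implies p1): already at b itself, b forces not p2 implies p1 but b does not force p2 implies p1.
c: forces it.
d: does not force it.
Worlds forcing the formula: {c}.

1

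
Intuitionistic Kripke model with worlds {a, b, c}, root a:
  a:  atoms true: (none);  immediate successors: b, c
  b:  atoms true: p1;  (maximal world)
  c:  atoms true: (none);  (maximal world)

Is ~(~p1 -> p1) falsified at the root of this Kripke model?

Yes

a ||-/- ~(~p1 -> p1) since b is accessible from a and b ||- ~p1 -> p1.
b ||- ~p1 -> p1 vacuously: no world accessible from b forces the antecedent ~p1.
So the root a does not force ~(~p1 -> p1); the model is a countermodel.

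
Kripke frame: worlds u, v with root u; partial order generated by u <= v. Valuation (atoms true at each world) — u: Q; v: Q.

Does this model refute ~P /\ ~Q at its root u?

Yes

u ||-/- ~P /\ ~Q since u fails ~Q.
So the root u does not force ~P /\ ~Q; the model is a countermodel.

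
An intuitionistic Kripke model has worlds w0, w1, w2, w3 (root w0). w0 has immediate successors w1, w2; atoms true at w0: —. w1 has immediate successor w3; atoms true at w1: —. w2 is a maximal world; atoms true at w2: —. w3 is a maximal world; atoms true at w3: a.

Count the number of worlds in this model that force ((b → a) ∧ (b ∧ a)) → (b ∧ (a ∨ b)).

w0: forces it.
w1: forces it.
w2: forces it.
w3: forces it.
Worlds forcing the formula: {w0, w1, w2, w3}.

4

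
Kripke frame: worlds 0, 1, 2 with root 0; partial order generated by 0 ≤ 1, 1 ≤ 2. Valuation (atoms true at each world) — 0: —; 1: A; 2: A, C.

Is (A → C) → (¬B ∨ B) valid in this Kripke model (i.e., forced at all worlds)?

0 ⊩ (A → C) → (¬B ∨ B): every world accessible from 0 that forces A → C (namely 2) also forces ¬B ∨ B.
Since the root 0 forces (A → C) → (¬B ∨ B) and forcing is persistent (monotone upward), every world forces it.

Yes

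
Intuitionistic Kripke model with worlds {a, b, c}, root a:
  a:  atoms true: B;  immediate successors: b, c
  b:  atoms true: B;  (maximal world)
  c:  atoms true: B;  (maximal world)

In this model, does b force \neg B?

No

b \nVdash \neg B since b is accessible from b and b \Vdash B.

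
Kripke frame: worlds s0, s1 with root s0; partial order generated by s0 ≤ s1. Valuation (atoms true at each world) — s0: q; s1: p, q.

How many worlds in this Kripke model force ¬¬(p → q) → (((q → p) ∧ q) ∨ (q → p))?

1

s0: does not force it — s0 ⊮ ¬¬(p → q) → (((q → p) ∧ q) ∨ (q → p)): already at s0 itself, s0 ⊩ ¬¬(p → q) but s0 ⊮ ((q → p) ∧ q) ∨ (q → p).
s1: forces it.
Worlds forcing the formula: {s1}.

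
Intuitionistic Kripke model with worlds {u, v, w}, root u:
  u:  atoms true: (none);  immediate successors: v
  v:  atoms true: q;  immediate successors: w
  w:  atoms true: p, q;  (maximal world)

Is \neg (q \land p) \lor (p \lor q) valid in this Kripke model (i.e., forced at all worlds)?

Not every world: u \nVdash \neg (q \land p) \lor (p \lor q).
u \nVdash \neg (q \land p) \lor (p \lor q): neither disjunct is forced at u.
u \nVdash \neg (q \land p) since w is accessible from u and w \Vdash q \land p.
w \Vdash q \land p since w forces both conjuncts.

No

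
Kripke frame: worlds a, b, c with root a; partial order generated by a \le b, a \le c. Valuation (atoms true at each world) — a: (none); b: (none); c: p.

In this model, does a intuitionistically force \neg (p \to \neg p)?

No

a \nVdash \neg (p \to \neg p) since b is accessible from a and b \Vdash p \to \neg p.
b \Vdash p \to \neg p vacuously: no world accessible from b forces the antecedent p.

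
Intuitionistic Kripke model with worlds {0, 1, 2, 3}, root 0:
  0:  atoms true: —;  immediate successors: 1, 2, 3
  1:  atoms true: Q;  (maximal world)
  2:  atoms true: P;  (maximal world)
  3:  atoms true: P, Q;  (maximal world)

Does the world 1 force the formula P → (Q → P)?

1 ⊩ P → (Q → P) vacuously: no world accessible from 1 forces the antecedent P.

Yes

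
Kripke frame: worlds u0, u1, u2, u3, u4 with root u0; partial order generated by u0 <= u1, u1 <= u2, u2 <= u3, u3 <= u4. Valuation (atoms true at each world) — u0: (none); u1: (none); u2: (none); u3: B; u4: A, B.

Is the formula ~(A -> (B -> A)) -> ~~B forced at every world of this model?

u0 ||- ~(A -> (B -> A)) -> ~~B vacuously: no world accessible from u0 forces the antecedent ~(A -> (B -> A)).
Since the root u0 forces ~(A -> (B -> A)) -> ~~B and forcing is persistent (monotone upward), every world forces it.

Yes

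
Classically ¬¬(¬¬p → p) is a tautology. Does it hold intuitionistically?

This is the double negation of double-negation elimination, which is intuitionistically derivable.
By Glivenko's theorem the double negation of any classical propositional tautology is intuitionistically provable; ¬¬p → p is classically a tautology.

Yes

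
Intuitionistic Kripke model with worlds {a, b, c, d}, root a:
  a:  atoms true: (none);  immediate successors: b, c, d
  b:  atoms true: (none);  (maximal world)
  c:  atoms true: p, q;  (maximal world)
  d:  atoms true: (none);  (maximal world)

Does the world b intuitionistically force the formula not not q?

b does not force not not q since b is accessible from b and b forces not q.
b forces not q: no world accessible from b forces q.

No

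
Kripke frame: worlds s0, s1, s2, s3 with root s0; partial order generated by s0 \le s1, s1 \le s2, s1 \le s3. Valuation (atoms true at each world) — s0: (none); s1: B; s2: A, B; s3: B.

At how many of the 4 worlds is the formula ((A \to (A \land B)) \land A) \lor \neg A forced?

s0: does not force it — s0 \nVdash ((A \to (A \land B)) \land A) \lor \neg A: neither disjunct is forced at s0.
s1: does not force it — s1 \nVdash ((A \to (A \land B)) \land A) \lor \neg A: neither disjunct is forced at s1.
s2: forces it.
s3: forces it.
Worlds forcing the formula: {s2, s3}.

2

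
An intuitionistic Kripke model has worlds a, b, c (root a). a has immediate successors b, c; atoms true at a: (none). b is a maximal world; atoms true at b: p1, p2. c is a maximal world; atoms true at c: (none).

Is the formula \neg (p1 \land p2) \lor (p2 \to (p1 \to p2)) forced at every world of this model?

a \Vdash \neg (p1 \land p2) \lor (p2 \to (p1 \to p2)) via the disjunct p2 \to (p1 \to p2).
Since the root a forces \neg (p1 \land p2) \lor (p2 \to (p1 \to p2)) and forcing is persistent (monotone upward), every world forces it.

Yes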